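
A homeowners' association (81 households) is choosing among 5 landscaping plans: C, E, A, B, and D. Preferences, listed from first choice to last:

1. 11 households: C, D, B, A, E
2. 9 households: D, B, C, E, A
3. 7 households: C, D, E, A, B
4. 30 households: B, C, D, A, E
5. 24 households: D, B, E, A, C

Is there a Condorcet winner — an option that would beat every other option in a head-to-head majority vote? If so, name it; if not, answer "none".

Checking pairwise contests:
B beats C 63–18.
C beats E 57–24.
C beats A 57–24.
D beats B 51–30.
C beats D 48–33.
Every option loses at least one head-to-head, so there is no Condorcet winner.

none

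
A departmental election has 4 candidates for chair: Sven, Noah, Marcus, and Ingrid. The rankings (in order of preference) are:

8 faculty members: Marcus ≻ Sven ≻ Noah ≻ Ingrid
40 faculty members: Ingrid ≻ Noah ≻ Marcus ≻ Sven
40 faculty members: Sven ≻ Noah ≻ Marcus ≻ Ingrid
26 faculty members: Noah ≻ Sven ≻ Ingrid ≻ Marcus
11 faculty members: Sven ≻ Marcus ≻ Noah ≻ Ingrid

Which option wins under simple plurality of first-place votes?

First-place votes: Sven 51, Noah 26, Marcus 8, Ingrid 40.
Sven has the most first-place votes.

Sven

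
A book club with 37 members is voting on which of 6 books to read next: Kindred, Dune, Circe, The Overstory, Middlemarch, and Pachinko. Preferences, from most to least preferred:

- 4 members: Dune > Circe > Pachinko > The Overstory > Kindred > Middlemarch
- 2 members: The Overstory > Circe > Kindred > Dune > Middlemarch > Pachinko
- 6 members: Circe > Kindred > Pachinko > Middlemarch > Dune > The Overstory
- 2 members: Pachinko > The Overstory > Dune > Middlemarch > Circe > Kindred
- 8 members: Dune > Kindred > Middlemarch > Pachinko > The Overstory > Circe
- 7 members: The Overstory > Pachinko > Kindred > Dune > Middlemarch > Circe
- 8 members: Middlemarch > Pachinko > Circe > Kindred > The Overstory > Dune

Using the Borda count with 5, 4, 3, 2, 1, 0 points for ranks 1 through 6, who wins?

Pachinko

Kindred: 4·1 + 2·3 + 6·4 + 2·0 + 8·4 + 7·3 + 8·2 = 103
Dune: 4·5 + 2·2 + 6·1 + 2·3 + 8·5 + 7·2 + 8·0 = 90
Circe: 4·4 + 2·4 + 6·5 + 2·1 + 8·0 + 7·0 + 8·3 = 80
The Overstory: 4·2 + 2·5 + 6·0 + 2·4 + 8·1 + 7·5 + 8·1 = 77
Middlemarch: 4·0 + 2·1 + 6·2 + 2·2 + 8·3 + 7·1 + 8·5 = 89
Pachinko: 4·3 + 2·0 + 6·3 + 2·5 + 8·2 + 7·4 + 8·4 = 116
Pachinko has the highest Borda score (116).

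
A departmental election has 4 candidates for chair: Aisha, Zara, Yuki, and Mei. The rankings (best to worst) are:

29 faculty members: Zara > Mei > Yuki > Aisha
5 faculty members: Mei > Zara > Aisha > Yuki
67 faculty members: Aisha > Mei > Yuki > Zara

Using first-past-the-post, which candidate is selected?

Aisha

First-place votes: Aisha 67, Zara 29, Yuki 0, Mei 5.
Aisha has the most first-place votes.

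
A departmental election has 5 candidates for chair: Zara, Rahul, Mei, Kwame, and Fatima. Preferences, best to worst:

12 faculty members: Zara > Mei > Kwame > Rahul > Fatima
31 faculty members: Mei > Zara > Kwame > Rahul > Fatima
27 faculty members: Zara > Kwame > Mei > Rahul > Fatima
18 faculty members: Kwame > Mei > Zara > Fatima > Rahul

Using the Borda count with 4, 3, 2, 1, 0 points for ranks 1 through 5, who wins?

Zara

Zara: 12·4 + 31·3 + 27·4 + 18·2 = 285
Rahul: 12·1 + 31·1 + 27·1 + 18·0 = 70
Mei: 12·3 + 31·4 + 27·2 + 18·3 = 268
Kwame: 12·2 + 31·2 + 27·3 + 18·4 = 239
Fatima: 12·0 + 31·0 + 27·0 + 18·1 = 18
Zara has the highest Borda score (285).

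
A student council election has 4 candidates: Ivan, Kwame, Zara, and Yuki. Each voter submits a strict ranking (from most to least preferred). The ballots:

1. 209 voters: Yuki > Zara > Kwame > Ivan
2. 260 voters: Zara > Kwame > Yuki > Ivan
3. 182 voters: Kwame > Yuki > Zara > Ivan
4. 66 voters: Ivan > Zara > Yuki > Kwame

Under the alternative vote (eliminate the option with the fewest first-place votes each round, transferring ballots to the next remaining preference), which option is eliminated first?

Round 1: Ivan 66, Kwame 182, Zara 260, Yuki 209. Eliminate Ivan.

Ivan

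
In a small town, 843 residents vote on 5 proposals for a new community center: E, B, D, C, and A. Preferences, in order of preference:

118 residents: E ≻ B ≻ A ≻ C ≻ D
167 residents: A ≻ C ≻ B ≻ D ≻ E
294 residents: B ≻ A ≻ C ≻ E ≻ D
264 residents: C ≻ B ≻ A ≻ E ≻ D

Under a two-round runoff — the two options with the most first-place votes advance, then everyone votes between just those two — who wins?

Round 1 first-place votes: E 118, B 294, D 0, C 264, A 167.
B and C advance.
Runoff: B is preferred to C by 412 voters; C by 431.
C wins the runoff.

C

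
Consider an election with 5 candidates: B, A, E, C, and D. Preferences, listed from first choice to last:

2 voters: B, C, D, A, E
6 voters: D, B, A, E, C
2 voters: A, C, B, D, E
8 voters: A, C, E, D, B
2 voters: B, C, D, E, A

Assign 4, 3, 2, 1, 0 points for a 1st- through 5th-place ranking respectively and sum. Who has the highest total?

A

B: 2·4 + 6·3 + 2·2 + 8·0 + 2·4 = 38
A: 2·1 + 6·2 + 2·4 + 8·4 + 2·0 = 54
E: 2·0 + 6·1 + 2·0 + 8·2 + 2·1 = 24
C: 2·3 + 6·0 + 2·3 + 8·3 + 2·3 = 42
D: 2·2 + 6·4 + 2·1 + 8·1 + 2·2 = 42
A has the highest Borda score (54).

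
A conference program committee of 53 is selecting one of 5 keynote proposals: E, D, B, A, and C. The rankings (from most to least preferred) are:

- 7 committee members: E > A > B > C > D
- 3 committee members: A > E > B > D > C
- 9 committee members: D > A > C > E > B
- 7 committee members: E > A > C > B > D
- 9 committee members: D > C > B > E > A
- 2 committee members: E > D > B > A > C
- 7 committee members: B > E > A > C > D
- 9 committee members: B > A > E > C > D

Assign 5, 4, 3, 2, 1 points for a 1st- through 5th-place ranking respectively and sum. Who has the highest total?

E: 7·5 + 3·4 + 9·2 + 7·5 + 9·2 + 2·5 + 7·4 + 9·3 = 183
D: 7·1 + 3·2 + 9·5 + 7·1 + 9·5 + 2·4 + 7·1 + 9·1 = 134
B: 7·3 + 3·3 + 9·1 + 7·2 + 9·3 + 2·3 + 7·5 + 9·5 = 166
A: 7·4 + 3·5 + 9·4 + 7·4 + 9·1 + 2·2 + 7·3 + 9·4 = 177
C: 7·2 + 3·1 + 9·3 + 7·3 + 9·4 + 2·1 + 7·2 + 9·2 = 135
E has the highest Borda score (183).

E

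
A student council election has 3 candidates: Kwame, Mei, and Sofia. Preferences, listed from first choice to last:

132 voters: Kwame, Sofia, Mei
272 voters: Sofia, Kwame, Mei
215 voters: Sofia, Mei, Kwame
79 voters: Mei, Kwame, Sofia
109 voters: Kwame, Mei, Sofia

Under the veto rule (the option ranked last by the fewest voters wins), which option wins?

Last-place votes: Kwame 215, Mei 404, Sofia 188.
Sofia is ranked last by the fewest voters, so Sofia wins.

Sofia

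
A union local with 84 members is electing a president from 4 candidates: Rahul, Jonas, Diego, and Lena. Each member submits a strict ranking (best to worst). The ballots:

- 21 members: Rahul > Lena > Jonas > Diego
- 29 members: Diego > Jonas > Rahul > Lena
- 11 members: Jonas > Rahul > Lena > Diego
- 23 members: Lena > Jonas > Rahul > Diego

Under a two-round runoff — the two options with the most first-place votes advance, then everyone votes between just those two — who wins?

Lena

Round 1 first-place votes: Rahul 21, Jonas 11, Diego 29, Lena 23.
Diego and Lena advance.
Runoff: Diego is preferred to Lena by 29 voters; Lena by 55.
Lena wins the runoff.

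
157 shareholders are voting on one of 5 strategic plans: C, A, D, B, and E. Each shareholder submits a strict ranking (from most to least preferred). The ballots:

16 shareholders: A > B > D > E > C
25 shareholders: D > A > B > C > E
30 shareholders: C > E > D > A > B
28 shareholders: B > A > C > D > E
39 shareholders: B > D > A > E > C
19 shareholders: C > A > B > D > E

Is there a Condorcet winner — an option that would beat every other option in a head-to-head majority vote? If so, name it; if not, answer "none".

Checking pairwise contests:
A beats C 108–49.
D beats A 94–63.
B beats D 102–55.
A beats B 90–67.
C beats E 102–55.
Every option loses at least one head-to-head, so there is no Condorcet winner.

none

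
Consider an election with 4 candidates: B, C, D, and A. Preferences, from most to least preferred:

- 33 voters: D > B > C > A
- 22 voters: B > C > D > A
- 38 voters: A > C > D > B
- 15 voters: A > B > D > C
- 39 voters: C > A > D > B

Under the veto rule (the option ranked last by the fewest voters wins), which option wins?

D

Last-place votes: B 77, C 15, D 0, A 55.
D is ranked last by the fewest voters, so D wins.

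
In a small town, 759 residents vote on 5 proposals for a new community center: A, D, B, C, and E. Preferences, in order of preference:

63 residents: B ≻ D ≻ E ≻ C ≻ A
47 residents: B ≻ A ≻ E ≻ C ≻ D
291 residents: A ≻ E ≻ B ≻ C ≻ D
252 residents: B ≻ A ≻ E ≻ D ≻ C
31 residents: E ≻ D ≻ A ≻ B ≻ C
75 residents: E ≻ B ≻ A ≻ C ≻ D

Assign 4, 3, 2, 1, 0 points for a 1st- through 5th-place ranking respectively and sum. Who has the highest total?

A: 63·0 + 47·3 + 291·4 + 252·3 + 31·2 + 75·2 = 2273
D: 63·3 + 47·0 + 291·0 + 252·1 + 31·3 + 75·0 = 534
B: 63·4 + 47·4 + 291·2 + 252·4 + 31·1 + 75·3 = 2286
C: 63·1 + 47·1 + 291·1 + 252·0 + 31·0 + 75·1 = 476
E: 63·2 + 47·2 + 291·3 + 252·2 + 31·4 + 75·4 = 2021
B has the highest Borda score (2286).

B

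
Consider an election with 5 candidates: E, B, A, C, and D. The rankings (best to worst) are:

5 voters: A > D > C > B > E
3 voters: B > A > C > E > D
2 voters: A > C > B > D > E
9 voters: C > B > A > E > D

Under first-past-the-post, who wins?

C

First-place votes: E 0, B 3, A 7, C 9, D 0.
C has the most first-place votes.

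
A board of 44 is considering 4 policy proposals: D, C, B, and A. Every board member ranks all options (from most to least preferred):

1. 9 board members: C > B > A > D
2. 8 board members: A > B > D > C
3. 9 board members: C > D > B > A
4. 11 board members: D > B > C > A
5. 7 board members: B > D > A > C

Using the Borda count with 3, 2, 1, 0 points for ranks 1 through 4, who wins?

B

D: 9·0 + 8·1 + 9·2 + 11·3 + 7·2 = 73
C: 9·3 + 8·0 + 9·3 + 11·1 + 7·0 = 65
B: 9·2 + 8·2 + 9·1 + 11·2 + 7·3 = 86
A: 9·1 + 8·3 + 9·0 + 11·0 + 7·1 = 40
B has the highest Borda score (86).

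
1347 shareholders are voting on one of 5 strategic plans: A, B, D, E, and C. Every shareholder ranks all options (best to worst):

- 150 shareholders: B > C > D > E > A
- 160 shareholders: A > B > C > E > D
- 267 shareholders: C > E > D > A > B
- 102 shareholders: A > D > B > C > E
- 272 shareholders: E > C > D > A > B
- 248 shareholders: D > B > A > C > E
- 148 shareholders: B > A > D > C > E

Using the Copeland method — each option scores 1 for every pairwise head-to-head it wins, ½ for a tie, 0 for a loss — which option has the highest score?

C

A: beats B; loses to D, E, and C → score 1.
B: beats E and C; loses to A and D → score 2.
D: beats A and B; loses to E and C → score 2.
E: beats A and D; loses to B and C → score 2.
C: beats A, D, and E; loses to B → score 3.
C has the best pairwise record.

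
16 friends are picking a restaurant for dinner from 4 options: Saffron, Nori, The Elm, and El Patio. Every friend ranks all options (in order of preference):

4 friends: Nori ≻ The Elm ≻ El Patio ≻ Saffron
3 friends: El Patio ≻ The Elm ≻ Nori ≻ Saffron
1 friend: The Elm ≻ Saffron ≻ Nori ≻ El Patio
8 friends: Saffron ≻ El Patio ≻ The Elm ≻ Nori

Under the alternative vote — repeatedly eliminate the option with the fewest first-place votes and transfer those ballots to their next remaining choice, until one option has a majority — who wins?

Round 1: Saffron 8, Nori 4, The Elm 1, El Patio 3. Eliminate The Elm.
Round 2: Saffron 9, Nori 4, El Patio 3. Saffron has a majority.

Saffron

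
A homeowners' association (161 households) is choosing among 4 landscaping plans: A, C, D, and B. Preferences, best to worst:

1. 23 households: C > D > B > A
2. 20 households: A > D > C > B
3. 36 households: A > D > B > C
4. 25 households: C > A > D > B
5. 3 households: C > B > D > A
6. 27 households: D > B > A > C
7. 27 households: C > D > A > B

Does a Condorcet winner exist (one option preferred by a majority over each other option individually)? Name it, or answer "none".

A

A vs C: 83–78 for A.
A vs D: 81–80 for A.
A vs B: 108–53 for A.
A beats every other option head-to-head.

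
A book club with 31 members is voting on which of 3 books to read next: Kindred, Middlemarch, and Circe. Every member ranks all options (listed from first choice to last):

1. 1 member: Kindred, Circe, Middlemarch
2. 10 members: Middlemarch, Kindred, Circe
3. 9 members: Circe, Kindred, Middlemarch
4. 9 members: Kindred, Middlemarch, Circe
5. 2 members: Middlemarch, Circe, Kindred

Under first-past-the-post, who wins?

Middlemarch

First-place votes: Kindred 10, Middlemarch 12, Circe 9.
Middlemarch has the most first-place votes.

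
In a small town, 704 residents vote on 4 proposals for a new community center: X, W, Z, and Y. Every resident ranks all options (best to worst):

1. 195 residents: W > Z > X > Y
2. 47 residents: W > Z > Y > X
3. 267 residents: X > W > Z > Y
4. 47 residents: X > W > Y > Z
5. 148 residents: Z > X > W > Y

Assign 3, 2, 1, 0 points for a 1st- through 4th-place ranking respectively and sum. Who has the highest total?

W

X: 195·1 + 47·0 + 267·3 + 47·3 + 148·2 = 1433
W: 195·3 + 47·3 + 267·2 + 47·2 + 148·1 = 1502
Z: 195·2 + 47·2 + 267·1 + 47·0 + 148·3 = 1195
Y: 195·0 + 47·1 + 267·0 + 47·1 + 148·0 = 94
W has the highest Borda score (1502).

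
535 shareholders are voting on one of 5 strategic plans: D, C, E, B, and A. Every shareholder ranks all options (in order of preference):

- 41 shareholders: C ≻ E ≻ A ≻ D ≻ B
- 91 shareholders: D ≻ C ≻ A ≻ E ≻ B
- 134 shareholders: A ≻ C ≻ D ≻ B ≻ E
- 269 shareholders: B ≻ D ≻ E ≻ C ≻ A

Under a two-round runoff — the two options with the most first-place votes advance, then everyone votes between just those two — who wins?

B

Round 1 first-place votes: D 91, C 41, E 0, B 269, A 134.
B and A advance.
Runoff: B is preferred to A by 269 voters; A by 266.
B wins the runoff.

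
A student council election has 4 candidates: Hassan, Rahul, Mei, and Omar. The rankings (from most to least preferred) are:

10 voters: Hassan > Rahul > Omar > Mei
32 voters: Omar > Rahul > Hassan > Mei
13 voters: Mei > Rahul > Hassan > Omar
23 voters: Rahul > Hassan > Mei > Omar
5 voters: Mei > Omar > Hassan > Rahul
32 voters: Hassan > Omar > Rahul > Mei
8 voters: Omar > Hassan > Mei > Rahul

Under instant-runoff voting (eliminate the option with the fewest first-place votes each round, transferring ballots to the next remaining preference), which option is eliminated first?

Round 1: Hassan 42, Rahul 23, Mei 18, Omar 40. Eliminate Mei.

Mei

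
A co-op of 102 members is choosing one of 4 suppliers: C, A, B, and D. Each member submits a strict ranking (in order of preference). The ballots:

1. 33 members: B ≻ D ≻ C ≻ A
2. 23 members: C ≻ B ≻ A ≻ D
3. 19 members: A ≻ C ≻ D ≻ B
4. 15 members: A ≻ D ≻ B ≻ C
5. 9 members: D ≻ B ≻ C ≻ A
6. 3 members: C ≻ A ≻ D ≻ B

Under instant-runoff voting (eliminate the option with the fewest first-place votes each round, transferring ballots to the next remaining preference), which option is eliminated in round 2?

C

Round 1: C 26, A 34, B 33, D 9. Eliminate D.
Round 2: C 26, A 34, B 42. Eliminate C.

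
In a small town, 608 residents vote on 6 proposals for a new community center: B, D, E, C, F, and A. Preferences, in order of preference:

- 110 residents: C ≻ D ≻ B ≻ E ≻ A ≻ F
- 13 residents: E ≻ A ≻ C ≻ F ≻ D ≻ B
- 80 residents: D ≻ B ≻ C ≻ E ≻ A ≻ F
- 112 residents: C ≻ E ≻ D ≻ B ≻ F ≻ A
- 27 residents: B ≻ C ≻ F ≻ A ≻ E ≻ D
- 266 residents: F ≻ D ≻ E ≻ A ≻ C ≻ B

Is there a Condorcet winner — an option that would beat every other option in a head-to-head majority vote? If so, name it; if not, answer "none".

Checking pairwise contests:
D beats B 581–27.
F beats D 306–302.
D beats E 456–152.
D beats C 346–262.
B beats F 329–279.
B beats A 329–279.
Every option loses at least one head-to-head, so there is no Condorcet winner.

none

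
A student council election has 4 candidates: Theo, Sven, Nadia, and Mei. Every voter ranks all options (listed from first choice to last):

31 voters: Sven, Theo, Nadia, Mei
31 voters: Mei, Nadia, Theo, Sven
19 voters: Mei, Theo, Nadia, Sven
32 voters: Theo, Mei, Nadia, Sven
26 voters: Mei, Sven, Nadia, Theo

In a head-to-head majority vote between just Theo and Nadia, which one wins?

Voters preferring Theo to Nadia: 82; preferring Nadia to Theo: 57.
Theo wins the head-to-head.

Theo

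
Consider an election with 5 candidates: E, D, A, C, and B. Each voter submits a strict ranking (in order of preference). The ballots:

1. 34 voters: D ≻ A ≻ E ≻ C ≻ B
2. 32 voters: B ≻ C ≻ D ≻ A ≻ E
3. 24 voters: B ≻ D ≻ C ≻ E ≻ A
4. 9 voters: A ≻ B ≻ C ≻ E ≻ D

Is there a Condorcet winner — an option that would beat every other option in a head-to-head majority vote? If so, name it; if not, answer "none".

B

B vs E: 65–34 for B.
B vs D: 65–34 for B.
B vs A: 56–43 for B.
B vs C: 65–34 for B.
B beats every other option head-to-head.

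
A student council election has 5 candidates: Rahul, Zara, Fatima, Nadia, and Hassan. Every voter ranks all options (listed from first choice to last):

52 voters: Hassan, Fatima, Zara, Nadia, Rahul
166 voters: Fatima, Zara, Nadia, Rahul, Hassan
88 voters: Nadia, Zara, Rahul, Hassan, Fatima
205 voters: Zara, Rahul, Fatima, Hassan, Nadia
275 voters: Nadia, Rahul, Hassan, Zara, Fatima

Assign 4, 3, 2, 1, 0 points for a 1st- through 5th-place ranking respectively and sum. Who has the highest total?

Zara

Rahul: 52·0 + 166·1 + 88·2 + 205·3 + 275·3 = 1782
Zara: 52·2 + 166·3 + 88·3 + 205·4 + 275·1 = 1961
Fatima: 52·3 + 166·4 + 88·0 + 205·2 + 275·0 = 1230
Nadia: 52·1 + 166·2 + 88·4 + 205·0 + 275·4 = 1836
Hassan: 52·4 + 166·0 + 88·1 + 205·1 + 275·2 = 1051
Zara has the highest Borda score (1961).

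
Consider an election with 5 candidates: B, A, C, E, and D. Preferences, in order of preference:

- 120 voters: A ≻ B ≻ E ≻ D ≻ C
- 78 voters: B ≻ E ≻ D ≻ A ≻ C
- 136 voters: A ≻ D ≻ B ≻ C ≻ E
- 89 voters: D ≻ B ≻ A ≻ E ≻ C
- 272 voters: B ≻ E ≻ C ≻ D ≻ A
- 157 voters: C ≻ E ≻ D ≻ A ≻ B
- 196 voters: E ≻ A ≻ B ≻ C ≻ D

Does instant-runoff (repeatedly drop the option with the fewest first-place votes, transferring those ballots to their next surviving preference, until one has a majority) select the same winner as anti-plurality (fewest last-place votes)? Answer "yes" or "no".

Instant-runoff — R1 B 350, A 256, C 157, E 196, D 89 (D out); R2 B 439, A 256, C 157, E 196 (C out); R3 B 439, A 256, E 353 (A out); R4 B 695, E 353 (B winner). Winner: B.
Anti-plurality — last-place votes: B 157, A 272, C 287, E 136, D 196. Winner: E.
The two methods disagree.

no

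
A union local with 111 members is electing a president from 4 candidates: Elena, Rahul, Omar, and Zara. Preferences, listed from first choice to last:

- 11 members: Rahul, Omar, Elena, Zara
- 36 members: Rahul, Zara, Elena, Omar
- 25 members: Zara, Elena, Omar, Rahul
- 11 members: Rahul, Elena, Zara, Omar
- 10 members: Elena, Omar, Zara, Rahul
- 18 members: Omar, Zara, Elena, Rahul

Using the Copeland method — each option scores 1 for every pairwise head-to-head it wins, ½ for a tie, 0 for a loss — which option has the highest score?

Elena: beats Omar; loses to Rahul and Zara → score 1.
Rahul: beats Elena, Omar, and Zara → score 3.
Omar: loses to Elena, Rahul, and Zara → score 0.
Zara: beats Elena and Omar; loses to Rahul → score 2.
Rahul has the best pairwise record.

Rahul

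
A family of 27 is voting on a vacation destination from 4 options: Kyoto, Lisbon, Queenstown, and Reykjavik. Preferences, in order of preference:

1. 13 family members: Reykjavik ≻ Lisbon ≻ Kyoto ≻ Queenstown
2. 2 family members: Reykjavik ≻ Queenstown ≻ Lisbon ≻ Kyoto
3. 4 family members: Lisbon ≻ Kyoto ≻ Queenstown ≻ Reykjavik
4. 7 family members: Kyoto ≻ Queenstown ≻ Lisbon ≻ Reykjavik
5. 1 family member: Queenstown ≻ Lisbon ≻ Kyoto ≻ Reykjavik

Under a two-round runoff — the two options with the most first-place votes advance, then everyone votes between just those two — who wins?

Reykjavik

Round 1 first-place votes: Kyoto 7, Lisbon 4, Queenstown 1, Reykjavik 15.
Reykjavik and Kyoto advance.
Runoff: Reykjavik is preferred to Kyoto by 15 voters; Kyoto by 12.
Reykjavik wins the runoff.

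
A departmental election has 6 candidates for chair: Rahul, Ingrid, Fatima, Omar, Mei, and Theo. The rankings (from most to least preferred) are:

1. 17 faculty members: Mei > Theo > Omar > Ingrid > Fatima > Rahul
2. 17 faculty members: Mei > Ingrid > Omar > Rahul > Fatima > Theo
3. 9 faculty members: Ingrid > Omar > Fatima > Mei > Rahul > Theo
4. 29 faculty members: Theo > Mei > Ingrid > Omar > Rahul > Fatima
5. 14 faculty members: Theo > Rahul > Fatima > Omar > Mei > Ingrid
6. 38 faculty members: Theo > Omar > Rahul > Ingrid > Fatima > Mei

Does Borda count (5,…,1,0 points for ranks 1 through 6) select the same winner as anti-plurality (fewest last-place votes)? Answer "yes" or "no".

Borda — scores: Rahul 242, Ingrid 310, Fatima 141, Omar 376, Mei 318, Theo 473. Winner: Theo.
Anti-plurality — last-place votes: Rahul 17, Ingrid 14, Fatima 29, Omar 0, Mei 38, Theo 26. Winner: Omar.
The two methods disagree.

no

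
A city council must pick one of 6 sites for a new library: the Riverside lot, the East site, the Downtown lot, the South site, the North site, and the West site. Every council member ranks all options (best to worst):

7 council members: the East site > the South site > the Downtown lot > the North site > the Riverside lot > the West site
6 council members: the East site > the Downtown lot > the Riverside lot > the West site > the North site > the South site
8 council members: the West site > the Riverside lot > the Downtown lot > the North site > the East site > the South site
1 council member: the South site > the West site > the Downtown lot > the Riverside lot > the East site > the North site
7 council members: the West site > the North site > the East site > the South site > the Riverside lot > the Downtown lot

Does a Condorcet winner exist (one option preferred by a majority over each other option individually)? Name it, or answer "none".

the West site vs the Riverside lot: 16–13 for the West site.
the West site vs the East site: 16–13 for the West site.
the West site vs the Downtown lot: 16–13 for the West site.
the West site vs the South site: 21–8 for the West site.
the West site vs the North site: 22–7 for the West site.
the West site beats every other option head-to-head.

the West site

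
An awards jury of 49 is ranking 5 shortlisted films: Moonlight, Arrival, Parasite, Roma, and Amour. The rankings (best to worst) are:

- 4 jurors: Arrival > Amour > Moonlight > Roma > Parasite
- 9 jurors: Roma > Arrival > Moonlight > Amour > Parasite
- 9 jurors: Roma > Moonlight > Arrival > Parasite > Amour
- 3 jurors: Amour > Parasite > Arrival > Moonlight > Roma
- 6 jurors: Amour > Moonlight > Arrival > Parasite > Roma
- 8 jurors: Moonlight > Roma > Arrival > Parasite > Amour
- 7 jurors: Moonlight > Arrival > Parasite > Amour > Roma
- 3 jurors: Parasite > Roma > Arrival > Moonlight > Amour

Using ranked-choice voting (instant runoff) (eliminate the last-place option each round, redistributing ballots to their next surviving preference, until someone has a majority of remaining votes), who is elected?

Moonlight

Round 1: Moonlight 15, Arrival 4, Parasite 3, Roma 18, Amour 9. Eliminate Parasite.
Round 2: Moonlight 15, Arrival 4, Roma 21, Amour 9. Eliminate Arrival.
Round 3: Moonlight 15, Roma 21, Amour 13. Eliminate Amour.
Round 4: Moonlight 28, Roma 21. Moonlight has a majority.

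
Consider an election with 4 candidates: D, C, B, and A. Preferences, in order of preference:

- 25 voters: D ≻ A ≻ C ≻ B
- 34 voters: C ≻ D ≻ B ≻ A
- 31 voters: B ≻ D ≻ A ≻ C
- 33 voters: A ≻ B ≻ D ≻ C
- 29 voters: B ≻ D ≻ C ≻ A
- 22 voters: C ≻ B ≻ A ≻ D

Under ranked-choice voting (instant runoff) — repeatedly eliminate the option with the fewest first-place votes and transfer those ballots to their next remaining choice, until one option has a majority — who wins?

B

Round 1: D 25, C 56, B 60, A 33. Eliminate D.
Round 2: C 56, B 60, A 58. Eliminate C.
Round 3: B 116, A 58. B has a majority.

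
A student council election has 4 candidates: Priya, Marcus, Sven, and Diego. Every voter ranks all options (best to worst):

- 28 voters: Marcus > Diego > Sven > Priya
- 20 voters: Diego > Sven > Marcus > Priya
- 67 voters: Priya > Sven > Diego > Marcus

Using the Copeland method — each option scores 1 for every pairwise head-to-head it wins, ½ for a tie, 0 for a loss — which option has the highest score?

Priya: beats Marcus, Sven, and Diego → score 3.
Marcus: loses to Priya, Sven, and Diego → score 0.
Sven: beats Marcus and Diego; loses to Priya → score 2.
Diego: beats Marcus; loses to Priya and Sven → score 1.
Priya has the best pairwise record.

Priya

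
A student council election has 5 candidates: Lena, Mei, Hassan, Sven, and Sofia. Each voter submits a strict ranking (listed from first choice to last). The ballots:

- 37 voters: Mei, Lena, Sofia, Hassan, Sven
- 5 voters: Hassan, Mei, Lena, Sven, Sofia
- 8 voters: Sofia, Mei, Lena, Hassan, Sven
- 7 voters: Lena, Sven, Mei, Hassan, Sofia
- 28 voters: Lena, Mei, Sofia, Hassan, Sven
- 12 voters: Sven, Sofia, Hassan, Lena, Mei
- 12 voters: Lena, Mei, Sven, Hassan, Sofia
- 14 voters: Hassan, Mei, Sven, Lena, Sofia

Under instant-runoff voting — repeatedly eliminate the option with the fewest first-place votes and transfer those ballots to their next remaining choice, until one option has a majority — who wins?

Mei

Round 1: Lena 47, Mei 37, Hassan 19, Sven 12, Sofia 8. Eliminate Sofia.
Round 2: Lena 47, Mei 45, Hassan 19, Sven 12. Eliminate Sven.
Round 3: Lena 47, Mei 45, Hassan 31. Eliminate Hassan.
Round 4: Lena 59, Mei 64. Mei has a majority.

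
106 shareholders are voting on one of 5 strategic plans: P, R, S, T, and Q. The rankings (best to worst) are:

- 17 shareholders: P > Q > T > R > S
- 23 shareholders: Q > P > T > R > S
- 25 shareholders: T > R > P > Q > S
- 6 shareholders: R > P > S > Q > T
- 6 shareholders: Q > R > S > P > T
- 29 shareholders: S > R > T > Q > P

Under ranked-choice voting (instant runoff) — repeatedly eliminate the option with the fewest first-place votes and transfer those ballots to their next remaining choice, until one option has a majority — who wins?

Round 1: P 17, R 6, S 29, T 25, Q 29. Eliminate R.
Round 2: P 23, S 29, T 25, Q 29. Eliminate P.
Round 3: S 35, T 25, Q 46. Eliminate T.
Round 4: S 35, Q 71. Q has a majority.

Q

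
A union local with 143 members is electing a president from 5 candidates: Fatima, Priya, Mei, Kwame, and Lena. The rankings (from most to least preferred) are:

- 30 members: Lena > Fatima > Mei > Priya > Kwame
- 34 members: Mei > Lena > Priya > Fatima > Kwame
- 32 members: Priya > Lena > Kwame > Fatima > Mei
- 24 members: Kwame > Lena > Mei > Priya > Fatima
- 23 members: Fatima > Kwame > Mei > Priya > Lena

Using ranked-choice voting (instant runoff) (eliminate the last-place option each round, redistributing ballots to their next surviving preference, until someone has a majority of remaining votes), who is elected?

Round 1: Fatima 23, Priya 32, Mei 34, Kwame 24, Lena 30. Eliminate Fatima.
Round 2: Priya 32, Mei 34, Kwame 47, Lena 30. Eliminate Lena.
Round 3: Priya 32, Mei 64, Kwame 47. Eliminate Priya.
Round 4: Mei 64, Kwame 79. Kwame has a majority.

Kwame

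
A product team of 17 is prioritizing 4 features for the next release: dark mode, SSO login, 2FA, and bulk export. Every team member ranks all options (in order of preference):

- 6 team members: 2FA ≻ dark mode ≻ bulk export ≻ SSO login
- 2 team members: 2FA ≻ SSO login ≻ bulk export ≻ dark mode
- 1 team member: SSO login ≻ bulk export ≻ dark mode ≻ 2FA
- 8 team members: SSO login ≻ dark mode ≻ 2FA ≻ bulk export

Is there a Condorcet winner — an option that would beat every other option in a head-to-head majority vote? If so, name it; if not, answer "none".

SSO login

SSO login vs dark mode: 11–6 for SSO login.
SSO login vs 2FA: 9–8 for SSO login.
SSO login vs bulk export: 11–6 for SSO login.
SSO login beats every other option head-to-head.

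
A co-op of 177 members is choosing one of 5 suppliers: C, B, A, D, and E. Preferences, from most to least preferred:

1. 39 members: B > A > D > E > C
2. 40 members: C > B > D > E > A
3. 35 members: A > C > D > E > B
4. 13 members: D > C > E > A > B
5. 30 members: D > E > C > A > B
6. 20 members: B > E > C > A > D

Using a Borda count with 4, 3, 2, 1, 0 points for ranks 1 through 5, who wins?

C: 39·0 + 40·4 + 35·3 + 13·3 + 30·2 + 20·2 = 404
B: 39·4 + 40·3 + 35·0 + 13·0 + 30·0 + 20·4 = 356
A: 39·3 + 40·0 + 35·4 + 13·1 + 30·1 + 20·1 = 320
D: 39·2 + 40·2 + 35·2 + 13·4 + 30·4 + 20·0 = 400
E: 39·1 + 40·1 + 35·1 + 13·2 + 30·3 + 20·3 = 290
C has the highest Borda score (404).

C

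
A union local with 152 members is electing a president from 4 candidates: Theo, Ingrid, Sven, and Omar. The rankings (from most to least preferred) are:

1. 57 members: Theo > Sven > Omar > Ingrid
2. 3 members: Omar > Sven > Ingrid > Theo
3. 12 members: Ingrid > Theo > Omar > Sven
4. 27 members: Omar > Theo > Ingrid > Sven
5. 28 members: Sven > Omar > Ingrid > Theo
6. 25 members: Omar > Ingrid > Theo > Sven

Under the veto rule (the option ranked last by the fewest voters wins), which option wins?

Last-place votes: Theo 31, Ingrid 57, Sven 64, Omar 0.
Omar is ranked last by the fewest voters, so Omar wins.

Omar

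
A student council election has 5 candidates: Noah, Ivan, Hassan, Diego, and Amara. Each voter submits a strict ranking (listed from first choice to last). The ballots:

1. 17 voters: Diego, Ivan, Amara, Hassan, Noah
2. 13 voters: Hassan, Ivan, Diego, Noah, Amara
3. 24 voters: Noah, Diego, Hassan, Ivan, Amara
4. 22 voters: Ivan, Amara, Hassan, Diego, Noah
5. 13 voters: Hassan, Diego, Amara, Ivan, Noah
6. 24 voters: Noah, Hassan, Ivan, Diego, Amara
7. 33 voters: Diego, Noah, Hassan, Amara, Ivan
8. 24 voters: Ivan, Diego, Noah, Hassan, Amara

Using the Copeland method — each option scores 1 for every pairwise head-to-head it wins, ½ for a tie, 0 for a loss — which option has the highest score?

Diego

Noah: beats Hassan and Amara; loses to Ivan and Diego → score 2.
Ivan: beats Noah and Amara; loses to Hassan and Diego → score 2.
Hassan: beats Ivan and Amara; loses to Noah and Diego → score 2.
Diego: beats Noah, Ivan, Hassan, and Amara → score 4.
Amara: loses to Noah, Ivan, Hassan, and Diego → score 0.
Diego has the best pairwise record.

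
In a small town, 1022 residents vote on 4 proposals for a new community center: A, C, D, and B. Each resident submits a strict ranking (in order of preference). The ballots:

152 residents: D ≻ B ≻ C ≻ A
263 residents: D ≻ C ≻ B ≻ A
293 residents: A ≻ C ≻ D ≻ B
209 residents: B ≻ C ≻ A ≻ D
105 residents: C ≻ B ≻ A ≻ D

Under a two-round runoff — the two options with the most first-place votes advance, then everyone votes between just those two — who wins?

Round 1 first-place votes: A 293, C 105, D 415, B 209.
D and A advance.
Runoff: D is preferred to A by 415 voters; A by 607.
A wins the runoff.

A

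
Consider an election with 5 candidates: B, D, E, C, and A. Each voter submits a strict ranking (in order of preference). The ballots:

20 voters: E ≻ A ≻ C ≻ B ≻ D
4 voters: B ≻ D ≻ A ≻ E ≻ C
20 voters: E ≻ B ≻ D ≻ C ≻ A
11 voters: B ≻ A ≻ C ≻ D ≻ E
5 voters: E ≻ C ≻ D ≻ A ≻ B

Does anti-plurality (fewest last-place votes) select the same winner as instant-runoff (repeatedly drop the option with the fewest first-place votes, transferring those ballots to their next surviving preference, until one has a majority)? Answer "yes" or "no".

no

Anti-plurality — last-place votes: B 5, D 20, E 11, C 4, A 20. Winner: C.
Instant-runoff — R1 B 15, D 0, E 45, C 0, A 0 (E winner). Winner: E.
The two methods disagree.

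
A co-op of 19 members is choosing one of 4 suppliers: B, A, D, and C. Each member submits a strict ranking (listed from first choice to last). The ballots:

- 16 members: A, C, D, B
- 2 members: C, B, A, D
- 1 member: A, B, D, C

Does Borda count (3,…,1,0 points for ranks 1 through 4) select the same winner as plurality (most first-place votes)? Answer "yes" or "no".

yes

Borda — scores: B 6, A 53, D 17, C 38. Winner: A.
Plurality — first-place votes: B 0, A 17, D 0, C 2. Winner: A.
The two methods agree.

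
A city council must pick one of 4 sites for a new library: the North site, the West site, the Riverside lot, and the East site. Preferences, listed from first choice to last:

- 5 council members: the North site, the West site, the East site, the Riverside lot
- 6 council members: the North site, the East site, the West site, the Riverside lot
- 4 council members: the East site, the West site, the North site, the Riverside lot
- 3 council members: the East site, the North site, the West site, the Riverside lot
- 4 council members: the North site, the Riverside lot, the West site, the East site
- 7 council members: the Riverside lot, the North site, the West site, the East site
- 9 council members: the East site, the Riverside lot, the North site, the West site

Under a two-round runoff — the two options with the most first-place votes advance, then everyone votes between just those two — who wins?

Round 1 first-place votes: the North site 15, the West site 0, the Riverside lot 7, the East site 16.
the East site and the North site advance.
Runoff: the East site is preferred to the North site by 16 voters; the North site by 22.
the North site wins the runoff.

the North site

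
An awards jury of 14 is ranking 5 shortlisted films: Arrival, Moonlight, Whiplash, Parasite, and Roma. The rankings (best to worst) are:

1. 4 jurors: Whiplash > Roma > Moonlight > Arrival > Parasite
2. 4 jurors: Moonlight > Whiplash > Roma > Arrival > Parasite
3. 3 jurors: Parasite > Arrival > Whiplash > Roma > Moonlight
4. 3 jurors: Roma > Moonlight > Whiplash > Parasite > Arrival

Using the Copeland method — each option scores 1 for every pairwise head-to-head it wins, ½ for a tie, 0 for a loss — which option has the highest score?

Arrival: beats Parasite; loses to Moonlight, Whiplash, and Roma → score 1.
Moonlight: beats Arrival and Parasite; ties Whiplash; loses to Roma → score 2.5.
Whiplash: beats Arrival, Parasite, and Roma; ties Moonlight → score 3.5.
Parasite: loses to Arrival, Moonlight, Whiplash, and Roma → score 0.
Roma: beats Arrival, Moonlight, and Parasite; loses to Whiplash → score 3.
Whiplash has the best pairwise record.

Whiplash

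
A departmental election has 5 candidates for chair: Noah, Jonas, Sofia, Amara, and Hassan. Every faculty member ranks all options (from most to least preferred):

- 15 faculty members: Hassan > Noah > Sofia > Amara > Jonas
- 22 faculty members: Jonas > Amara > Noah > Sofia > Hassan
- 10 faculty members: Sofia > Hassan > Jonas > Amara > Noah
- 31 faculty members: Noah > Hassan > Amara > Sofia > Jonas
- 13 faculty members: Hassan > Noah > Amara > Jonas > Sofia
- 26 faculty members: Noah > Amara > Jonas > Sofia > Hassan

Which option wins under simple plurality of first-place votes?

Noah

First-place votes: Noah 57, Jonas 22, Sofia 10, Amara 0, Hassan 28.
Noah has the most first-place votes.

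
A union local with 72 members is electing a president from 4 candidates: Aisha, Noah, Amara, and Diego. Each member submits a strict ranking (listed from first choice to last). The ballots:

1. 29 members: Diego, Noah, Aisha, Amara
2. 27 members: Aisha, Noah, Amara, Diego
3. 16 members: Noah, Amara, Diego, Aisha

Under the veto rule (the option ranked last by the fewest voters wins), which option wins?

Noah

Last-place votes: Aisha 16, Noah 0, Amara 29, Diego 27.
Noah is ranked last by the fewest voters, so Noah wins.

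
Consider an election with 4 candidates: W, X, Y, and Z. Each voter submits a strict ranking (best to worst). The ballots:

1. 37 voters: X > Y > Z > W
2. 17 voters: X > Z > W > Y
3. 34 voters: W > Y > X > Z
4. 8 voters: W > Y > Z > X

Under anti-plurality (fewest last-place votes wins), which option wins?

Last-place votes: W 37, X 8, Y 17, Z 34.
X is ranked last by the fewest voters, so X wins.

X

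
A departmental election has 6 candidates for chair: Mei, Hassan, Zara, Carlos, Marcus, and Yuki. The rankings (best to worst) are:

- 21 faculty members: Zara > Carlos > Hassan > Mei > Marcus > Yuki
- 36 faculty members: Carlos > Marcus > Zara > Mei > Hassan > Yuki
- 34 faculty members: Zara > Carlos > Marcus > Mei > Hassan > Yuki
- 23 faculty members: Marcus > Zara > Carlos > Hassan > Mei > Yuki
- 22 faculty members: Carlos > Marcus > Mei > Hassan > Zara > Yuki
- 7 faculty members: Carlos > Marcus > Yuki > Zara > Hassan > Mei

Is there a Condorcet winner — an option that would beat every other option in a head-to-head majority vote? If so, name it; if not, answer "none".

Checking pairwise contests:
Zara beats Mei 121–22.
Mei beats Hassan 92–51.
Marcus beats Zara 88–55.
Zara beats Carlos 78–65.
Carlos beats Marcus 120–23.
Mei beats Yuki 136–7.
Every option loses at least one head-to-head, so there is no Condorcet winner.

none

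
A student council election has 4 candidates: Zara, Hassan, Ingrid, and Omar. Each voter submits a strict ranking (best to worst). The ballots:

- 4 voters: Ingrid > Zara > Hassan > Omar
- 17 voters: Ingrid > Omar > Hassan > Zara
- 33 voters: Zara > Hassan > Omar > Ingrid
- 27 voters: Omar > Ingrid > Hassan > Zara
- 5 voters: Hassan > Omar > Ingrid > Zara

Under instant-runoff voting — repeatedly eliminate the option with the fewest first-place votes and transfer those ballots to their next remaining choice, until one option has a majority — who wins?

Round 1: Zara 33, Hassan 5, Ingrid 21, Omar 27. Eliminate Hassan.
Round 2: Zara 33, Ingrid 21, Omar 32. Eliminate Ingrid.
Round 3: Zara 37, Omar 49. Omar has a majority.

Omar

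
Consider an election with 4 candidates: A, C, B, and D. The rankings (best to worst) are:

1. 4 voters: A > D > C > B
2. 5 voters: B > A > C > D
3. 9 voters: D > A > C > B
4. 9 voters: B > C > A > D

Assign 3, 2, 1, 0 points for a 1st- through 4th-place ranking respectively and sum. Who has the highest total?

A: 4·3 + 5·2 + 9·2 + 9·1 = 49
C: 4·1 + 5·1 + 9·1 + 9·2 = 36
B: 4·0 + 5·3 + 9·0 + 9·3 = 42
D: 4·2 + 5·0 + 9·3 + 9·0 = 35
A has the highest Borda score (49).

A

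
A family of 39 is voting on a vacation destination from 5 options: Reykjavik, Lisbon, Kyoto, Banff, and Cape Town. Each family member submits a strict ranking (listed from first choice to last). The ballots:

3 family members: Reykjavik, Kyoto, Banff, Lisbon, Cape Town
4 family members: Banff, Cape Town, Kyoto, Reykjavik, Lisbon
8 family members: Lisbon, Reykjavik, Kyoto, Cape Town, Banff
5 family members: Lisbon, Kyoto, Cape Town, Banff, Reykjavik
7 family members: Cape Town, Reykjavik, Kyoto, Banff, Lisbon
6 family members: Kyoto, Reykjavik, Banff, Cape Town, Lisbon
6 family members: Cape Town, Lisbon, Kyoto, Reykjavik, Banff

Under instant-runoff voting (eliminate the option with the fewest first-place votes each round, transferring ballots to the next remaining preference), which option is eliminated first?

Reykjavik

Round 1: Reykjavik 3, Lisbon 13, Kyoto 6, Banff 4, Cape Town 13. Eliminate Reykjavik.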